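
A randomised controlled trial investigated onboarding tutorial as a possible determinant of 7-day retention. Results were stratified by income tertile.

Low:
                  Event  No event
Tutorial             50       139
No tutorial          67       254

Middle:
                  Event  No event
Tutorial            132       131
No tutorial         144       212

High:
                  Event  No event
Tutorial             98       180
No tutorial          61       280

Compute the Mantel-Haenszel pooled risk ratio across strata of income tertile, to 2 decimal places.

1.42

RR_MH = Σ(aᵢ·n₀ᵢ/nᵢ) / Σ(cᵢ·n₁ᵢ/nᵢ), with n₁ᵢ = aᵢ+bᵢ (exposed), n₀ᵢ = cᵢ+dᵢ (unexposed), nᵢ = n₁ᵢ+n₀ᵢ.
Stratum 1 (Low): n₁ = 189, n₀ = 321, n = 510; a·n₀/n = 50·321/510 = 31.4706; c·n₁/n = 67·189/510 = 24.8294
Stratum 2 (Middle): n₁ = 263, n₀ = 356, n = 619; a·n₀/n = 132·356/619 = 75.9160; c·n₁/n = 144·263/619 = 61.1826
Stratum 3 (High): n₁ = 278, n₀ = 341, n = 619; a·n₀/n = 98·341/619 = 53.9871; c·n₁/n = 61·278/619 = 27.3958
RR_MH = (31.4706 + 75.9160 + 53.9871) / (24.8294 + 61.1826 + 27.3958) = 161.3737 / 113.4078 = 1.42295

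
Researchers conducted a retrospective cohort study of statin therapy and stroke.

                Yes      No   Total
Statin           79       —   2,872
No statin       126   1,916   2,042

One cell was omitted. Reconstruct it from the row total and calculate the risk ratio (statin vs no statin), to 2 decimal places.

The missing cell is in the exposed row: 2872 − 79 = 2793.
So a = 79, b = 2793, c = 126, d = 1916.
RR = [a/(a+b)] / [c/(c+d)] = (79/2872) / (126/2042) = 0.02751/0.06170 = 0.44579

0.45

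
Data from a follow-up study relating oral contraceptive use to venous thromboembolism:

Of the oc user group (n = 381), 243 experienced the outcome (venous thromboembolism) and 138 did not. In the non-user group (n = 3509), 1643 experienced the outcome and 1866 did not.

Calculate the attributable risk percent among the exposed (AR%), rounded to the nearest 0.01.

From the description: a = 243, b = 138, c = 1643, d = 1866.
Risk in exposed = 243/381 = 0.63780; risk in unexposed = 1643/3509 = 0.46822.
RR = 0.63780/0.46822 = 1.36216
AR% = (RR − 1)/RR × 100 = (1.36216 − 1)/1.36216 × 100 = 26.5870%

26.59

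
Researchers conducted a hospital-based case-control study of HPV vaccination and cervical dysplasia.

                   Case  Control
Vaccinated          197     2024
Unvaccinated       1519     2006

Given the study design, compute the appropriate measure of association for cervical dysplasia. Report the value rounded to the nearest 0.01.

0.13

Cells: a = 197, b = 2024, c = 1519, d = 2006.
This is a hospital-based case-control study: participants were sampled on outcome status, so risks in the source population cannot be estimated directly — relative risk is not valid here. The odds ratio is the appropriate measure.
OR = (a·d)/(b·c) = (197 × 2006) / (2024 × 1519) = 395182 / 3074456 = 0.12854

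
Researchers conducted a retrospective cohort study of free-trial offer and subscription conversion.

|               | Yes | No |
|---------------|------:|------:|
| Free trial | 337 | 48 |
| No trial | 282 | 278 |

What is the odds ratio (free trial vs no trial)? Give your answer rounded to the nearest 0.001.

Cells: a = 337, b = 48, c = 282, d = 278.
OR = (a·d)/(b·c) = (337 × 278) / (48 × 282) = 93686 / 13536 = 6.92125
The odds of subscription conversion are about 6.92 times as high in the free trial group.

6.921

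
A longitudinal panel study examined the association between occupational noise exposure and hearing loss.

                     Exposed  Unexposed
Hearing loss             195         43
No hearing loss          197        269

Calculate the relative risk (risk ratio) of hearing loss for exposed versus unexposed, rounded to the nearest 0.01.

Reading the table with exposure as columns: a = 195 (Exposed, case), b = 197 (Exposed, non-case), c = 43 (Unexposed, case), d = 269.
Risk in exposed = 195/392 = 0.49745; risk in unexposed = 43/312 = 0.13782.
RR = 0.49745 / 0.13782 = 3.60940
The risk among the exposed is 3.61 times that among the unexposed.

3.61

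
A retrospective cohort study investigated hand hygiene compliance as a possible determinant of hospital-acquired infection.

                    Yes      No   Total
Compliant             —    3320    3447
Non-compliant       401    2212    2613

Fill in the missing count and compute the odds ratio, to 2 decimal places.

The missing cell is in the exposed row: 3447 − 3320 = 127.
So a = 127, b = 3320, c = 401, d = 2212.
OR = (a·d)/(b·c) = (127 × 2212) / (3320 × 401) = 280924 / 1331320 = 0.21101

0.21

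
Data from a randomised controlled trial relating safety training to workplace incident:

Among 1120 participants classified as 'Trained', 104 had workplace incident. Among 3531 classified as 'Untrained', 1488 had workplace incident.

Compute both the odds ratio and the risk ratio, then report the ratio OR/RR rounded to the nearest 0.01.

0.64

From the description: a = 104, b = 1016, c = 1488, d = 2043.
OR = (104·2043)/(1016·1488) = 212472/1511808 = 0.14054
Risk in exposed = 104/1120 = 0.09286; risk in unexposed = 1488/3531 = 0.42141; RR = 0.22035
OR/RR = 0.14054 / 0.22035 = 0.63782
The outcome is not rare, so the OR lies further from 1 than the RR.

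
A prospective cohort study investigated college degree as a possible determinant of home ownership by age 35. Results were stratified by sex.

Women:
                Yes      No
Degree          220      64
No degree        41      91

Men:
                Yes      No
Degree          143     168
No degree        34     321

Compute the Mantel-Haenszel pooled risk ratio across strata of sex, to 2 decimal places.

3.33

RR_MH = Σ(aᵢ·n₀ᵢ/nᵢ) / Σ(cᵢ·n₁ᵢ/nᵢ), with n₁ᵢ = aᵢ+bᵢ (exposed), n₀ᵢ = cᵢ+dᵢ (unexposed), nᵢ = n₁ᵢ+n₀ᵢ.
Stratum 1 (Women): n₁ = 284, n₀ = 132, n = 416; a·n₀/n = 220·132/416 = 69.8077; c·n₁/n = 41·284/416 = 27.9904
Stratum 2 (Men): n₁ = 311, n₀ = 355, n = 666; a·n₀/n = 143·355/666 = 76.2237; c·n₁/n = 34·311/666 = 15.8769
RR_MH = (69.8077 + 76.2237) / (27.9904 + 15.8769) = 146.0314 / 43.8673 = 3.32894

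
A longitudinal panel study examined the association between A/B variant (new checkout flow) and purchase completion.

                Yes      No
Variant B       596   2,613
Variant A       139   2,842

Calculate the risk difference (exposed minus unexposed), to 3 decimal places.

0.139

Cells: a = 596, b = 2613, c = 139, d = 2842.
Risk in exposed = 596/3209 = 0.185728; risk in unexposed = 139/2981 = 0.046629.
Risk difference = 0.185728 − 0.046629 = 0.139099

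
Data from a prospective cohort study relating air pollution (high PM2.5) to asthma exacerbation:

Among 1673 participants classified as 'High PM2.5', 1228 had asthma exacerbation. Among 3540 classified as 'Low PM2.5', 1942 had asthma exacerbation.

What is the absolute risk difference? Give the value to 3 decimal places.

From the description: a = 1228, b = 445, c = 1942, d = 1598.
Risk in exposed = 1228/1673 = 0.734011; risk in unexposed = 1942/3540 = 0.548588.
Risk difference = 0.734011 − 0.548588 = 0.185423

0.185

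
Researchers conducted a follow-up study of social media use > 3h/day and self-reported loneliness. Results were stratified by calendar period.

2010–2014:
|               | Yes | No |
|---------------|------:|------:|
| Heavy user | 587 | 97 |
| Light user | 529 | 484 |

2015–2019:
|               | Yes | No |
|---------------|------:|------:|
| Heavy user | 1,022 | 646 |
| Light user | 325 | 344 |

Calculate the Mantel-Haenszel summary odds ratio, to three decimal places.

OR_MH = Σ(aᵢdᵢ/nᵢ) / Σ(bᵢcᵢ/nᵢ), where nᵢ is the stratum total.
Stratum 1 (2010–2014): n = 1697; a·d/n = 587·484/1697 = 167.4178; b·c/n = 97·529/1697 = 30.2375
Stratum 2 (2015–2019): n = 2337; a·d/n = 1022·344/2337 = 150.4356; b·c/n = 646·325/2337 = 89.8374
OR_MH = (167.4178 + 150.4356) / (30.2375 + 89.8374) = 317.8534 / 120.0749 = 2.64713

2.647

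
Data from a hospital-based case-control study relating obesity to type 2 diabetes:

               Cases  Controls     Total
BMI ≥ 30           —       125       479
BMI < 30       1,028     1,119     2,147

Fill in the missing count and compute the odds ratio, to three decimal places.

3.083

The missing cell is in the exposed row: 479 − 125 = 354.
So a = 354, b = 125, c = 1028, d = 1119.
OR = (a·d)/(b·c) = (354 × 1119) / (125 × 1028) = 396126 / 128500 = 3.08269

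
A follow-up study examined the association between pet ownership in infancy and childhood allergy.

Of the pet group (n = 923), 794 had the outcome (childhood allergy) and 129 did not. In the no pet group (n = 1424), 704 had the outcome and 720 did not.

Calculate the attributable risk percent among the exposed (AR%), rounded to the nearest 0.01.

42.53

From the description: a = 794, b = 129, c = 704, d = 720.
Risk in exposed = 794/923 = 0.86024; risk in unexposed = 704/1424 = 0.49438.
RR = 0.86024/0.49438 = 1.74003
AR% = (RR − 1)/RR × 100 = (1.74003 − 1)/1.74003 × 100 = 42.5296%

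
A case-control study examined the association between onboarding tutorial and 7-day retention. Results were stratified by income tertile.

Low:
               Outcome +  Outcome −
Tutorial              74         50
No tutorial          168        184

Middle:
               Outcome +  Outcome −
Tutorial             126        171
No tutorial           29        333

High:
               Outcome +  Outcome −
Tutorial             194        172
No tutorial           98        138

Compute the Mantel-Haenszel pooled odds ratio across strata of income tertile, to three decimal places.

2.572

OR_MH = Σ(aᵢdᵢ/nᵢ) / Σ(bᵢcᵢ/nᵢ), where nᵢ is the stratum total.
Stratum 1 (Low): n = 476; a·d/n = 74·184/476 = 28.6050; b·c/n = 50·168/476 = 17.6471
Stratum 2 (Middle): n = 659; a·d/n = 126·333/659 = 63.6692; b·c/n = 171·29/659 = 7.5250
Stratum 3 (High): n = 602; a·d/n = 194·138/602 = 44.4718; b·c/n = 172·98/602 = 28.0000
OR_MH = (28.6050 + 63.6692 + 44.4718) / (17.6471 + 7.5250 + 28.0000) = 136.7460 / 53.1721 = 2.57176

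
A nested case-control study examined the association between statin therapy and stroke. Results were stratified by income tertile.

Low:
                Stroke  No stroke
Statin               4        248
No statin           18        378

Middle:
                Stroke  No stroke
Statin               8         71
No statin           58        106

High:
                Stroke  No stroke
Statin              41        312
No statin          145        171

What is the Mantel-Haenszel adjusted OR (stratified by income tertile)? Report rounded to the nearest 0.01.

OR_MH = Σ(aᵢdᵢ/nᵢ) / Σ(bᵢcᵢ/nᵢ), where nᵢ is the stratum total.
Stratum 1 (Low): n = 648; a·d/n = 4·378/648 = 2.3333; b·c/n = 248·18/648 = 6.8889
Stratum 2 (Middle): n = 243; a·d/n = 8·106/243 = 3.4897; b·c/n = 71·58/243 = 16.9465
Stratum 3 (High): n = 669; a·d/n = 41·171/669 = 10.4798; b·c/n = 312·145/669 = 67.6233
OR_MH = (2.3333 + 3.4897 + 10.4798) / (6.8889 + 16.9465 + 67.6233) = 16.3029 / 91.4587 = 0.17825

0.18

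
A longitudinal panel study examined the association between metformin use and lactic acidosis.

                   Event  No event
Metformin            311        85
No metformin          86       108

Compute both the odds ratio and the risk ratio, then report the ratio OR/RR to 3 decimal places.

2.594

Cells: a = 311, b = 85, c = 86, d = 108.
OR = (311·108)/(85·86) = 33588/7310 = 4.59480
Risk in exposed = 311/396 = 0.78535; risk in unexposed = 86/194 = 0.44330; RR = 1.77161
OR/RR = 4.59480 / 1.77161 = 2.59357
The outcome is not rare, so the OR lies further from 1 than the RR.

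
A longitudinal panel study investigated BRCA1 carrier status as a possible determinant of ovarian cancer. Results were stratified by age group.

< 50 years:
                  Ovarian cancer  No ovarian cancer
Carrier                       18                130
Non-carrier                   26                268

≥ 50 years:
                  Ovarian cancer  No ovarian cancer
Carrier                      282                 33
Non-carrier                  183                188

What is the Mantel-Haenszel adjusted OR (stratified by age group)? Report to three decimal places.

5.361

OR_MH = Σ(aᵢdᵢ/nᵢ) / Σ(bᵢcᵢ/nᵢ), where nᵢ is the stratum total.
Stratum 1 (< 50 years): n = 442; a·d/n = 18·268/442 = 10.9140; b·c/n = 130·26/442 = 7.6471
Stratum 2 (≥ 50 years): n = 686; a·d/n = 282·188/686 = 77.2828; b·c/n = 33·183/686 = 8.8032
OR_MH = (10.9140 + 77.2828) / (7.6471 + 8.8032) = 88.1968 / 16.4503 = 5.36142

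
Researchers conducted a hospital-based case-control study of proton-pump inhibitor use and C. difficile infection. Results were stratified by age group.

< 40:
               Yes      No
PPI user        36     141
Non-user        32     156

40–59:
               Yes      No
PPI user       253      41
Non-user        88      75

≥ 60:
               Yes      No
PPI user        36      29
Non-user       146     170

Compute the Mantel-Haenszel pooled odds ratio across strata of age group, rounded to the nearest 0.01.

OR_MH = Σ(aᵢdᵢ/nᵢ) / Σ(bᵢcᵢ/nᵢ), where nᵢ is the stratum total.
Stratum 1 (< 40): n = 365; a·d/n = 36·156/365 = 15.3863; b·c/n = 141·32/365 = 12.3616
Stratum 2 (40–59): n = 457; a·d/n = 253·75/457 = 41.5208; b·c/n = 41·88/457 = 7.8950
Stratum 3 (≥ 60): n = 381; a·d/n = 36·170/381 = 16.0630; b·c/n = 29·146/381 = 11.1129
OR_MH = (15.3863 + 41.5208 + 16.0630) / (12.3616 + 7.8950 + 11.1129) = 72.9701 / 31.3695 = 2.32615

2.33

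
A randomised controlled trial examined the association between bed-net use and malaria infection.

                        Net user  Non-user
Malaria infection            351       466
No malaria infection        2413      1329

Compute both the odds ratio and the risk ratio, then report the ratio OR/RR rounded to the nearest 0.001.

Reading the table with exposure as columns: a = 351 (Net user, case), b = 2413 (Net user, non-case), c = 466 (Non-user, case), d = 1329.
OR = (351·1329)/(2413·466) = 466479/1124458 = 0.41485
Risk in exposed = 351/2764 = 0.12699; risk in unexposed = 466/1795 = 0.25961; RR = 0.48916
OR/RR = 0.41485 / 0.48916 = 0.84809
The outcome is not rare, so the OR lies further from 1 than the RR.

0.848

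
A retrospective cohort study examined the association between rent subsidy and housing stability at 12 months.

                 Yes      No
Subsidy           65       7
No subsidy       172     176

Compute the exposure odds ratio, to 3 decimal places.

Cells: a = 65, b = 7, c = 172, d = 176.
OR = (a·d)/(b·c) = (65 × 176) / (7 × 172) = 11440 / 1204 = 9.50166
The odds of housing stability at 12 months are about 9.50 times as high in the subsidy group.

9.502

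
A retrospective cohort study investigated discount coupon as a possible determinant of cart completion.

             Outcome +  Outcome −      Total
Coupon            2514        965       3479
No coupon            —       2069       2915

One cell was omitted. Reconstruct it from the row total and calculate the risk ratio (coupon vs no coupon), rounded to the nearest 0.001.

2.490

The missing cell is in the unexposed row: 2915 − 2069 = 846.
So a = 2514, b = 965, c = 846, d = 2069.
RR = [a/(a+b)] / [c/(c+d)] = (2514/3479) / (846/2915) = 0.72262/0.29022 = 2.48988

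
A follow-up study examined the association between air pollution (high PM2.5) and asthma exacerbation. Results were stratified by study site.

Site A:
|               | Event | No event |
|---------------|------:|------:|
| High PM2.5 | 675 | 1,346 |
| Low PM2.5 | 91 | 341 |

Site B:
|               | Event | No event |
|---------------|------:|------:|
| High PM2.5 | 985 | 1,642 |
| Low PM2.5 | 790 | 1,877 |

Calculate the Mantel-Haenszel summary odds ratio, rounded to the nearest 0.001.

1.502

OR_MH = Σ(aᵢdᵢ/nᵢ) / Σ(bᵢcᵢ/nᵢ), where nᵢ is the stratum total.
Stratum 1 (Site A): n = 2453; a·d/n = 675·341/2453 = 93.8341; b·c/n = 1346·91/2453 = 49.9331
Stratum 2 (Site B): n = 5294; a·d/n = 985·1877/5294 = 349.2340; b·c/n = 1642·790/5294 = 245.0283
OR_MH = (93.8341 + 349.2340) / (49.9331 + 245.0283) = 443.0681 / 294.9615 = 1.50212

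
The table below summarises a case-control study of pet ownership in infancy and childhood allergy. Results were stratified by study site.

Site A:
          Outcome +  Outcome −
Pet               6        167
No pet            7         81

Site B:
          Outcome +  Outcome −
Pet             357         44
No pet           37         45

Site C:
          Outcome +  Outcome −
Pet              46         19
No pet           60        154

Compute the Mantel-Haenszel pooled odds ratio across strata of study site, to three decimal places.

OR_MH = Σ(aᵢdᵢ/nᵢ) / Σ(bᵢcᵢ/nᵢ), where nᵢ is the stratum total.
Stratum 1 (Site A): n = 261; a·d/n = 6·81/261 = 1.8621; b·c/n = 167·7/261 = 4.4789
Stratum 2 (Site B): n = 483; a·d/n = 357·45/483 = 33.2609; b·c/n = 44·37/483 = 3.3706
Stratum 3 (Site C): n = 279; a·d/n = 46·154/279 = 25.3907; b·c/n = 19·60/279 = 4.0860
OR_MH = (1.8621 + 33.2609 + 25.3907) / (4.4789 + 3.3706 + 4.0860) = 60.5136 / 11.9355 = 5.07003

5.070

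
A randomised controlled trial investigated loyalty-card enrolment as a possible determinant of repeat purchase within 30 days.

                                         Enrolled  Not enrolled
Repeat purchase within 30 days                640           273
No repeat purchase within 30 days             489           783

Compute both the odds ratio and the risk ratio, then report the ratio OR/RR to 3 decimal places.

1.712

Reading the table with exposure as columns: a = 640 (Enrolled, case), b = 489 (Enrolled, non-case), c = 273 (Not enrolled, case), d = 783.
OR = (640·783)/(489·273) = 501120/133497 = 3.75379
Risk in exposed = 640/1129 = 0.56687; risk in unexposed = 273/1056 = 0.25852; RR = 2.19274
OR/RR = 3.75379 / 2.19274 = 1.71192
The outcome is not rare, so the OR lies further from 1 than the RR.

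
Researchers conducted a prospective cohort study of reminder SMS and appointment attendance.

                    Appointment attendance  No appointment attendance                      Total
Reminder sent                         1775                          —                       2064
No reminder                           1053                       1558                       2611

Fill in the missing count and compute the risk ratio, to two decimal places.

2.13

The missing cell is in the exposed row: 2064 − 1775 = 289.
So a = 1775, b = 289, c = 1053, d = 1558.
RR = [a/(a+b)] / [c/(c+d)] = (1775/2064) / (1053/2611) = 0.85998/0.40329 = 2.13239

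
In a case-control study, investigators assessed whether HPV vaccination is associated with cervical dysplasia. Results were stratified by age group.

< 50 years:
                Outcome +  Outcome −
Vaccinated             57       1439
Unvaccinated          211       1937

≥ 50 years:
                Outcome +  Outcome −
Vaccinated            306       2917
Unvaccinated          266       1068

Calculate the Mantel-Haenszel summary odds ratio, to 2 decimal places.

OR_MH = Σ(aᵢdᵢ/nᵢ) / Σ(bᵢcᵢ/nᵢ), where nᵢ is the stratum total.
Stratum 1 (< 50 years): n = 3644; a·d/n = 57·1937/3644 = 30.2988; b·c/n = 1439·211/3644 = 83.3230
Stratum 2 (≥ 50 years): n = 4557; a·d/n = 306·1068/4557 = 71.7156; b·c/n = 2917·266/4557 = 170.2704
OR_MH = (30.2988 + 71.7156) / (83.3230 + 170.2704) = 102.0144 / 253.5934 = 0.40228

0.40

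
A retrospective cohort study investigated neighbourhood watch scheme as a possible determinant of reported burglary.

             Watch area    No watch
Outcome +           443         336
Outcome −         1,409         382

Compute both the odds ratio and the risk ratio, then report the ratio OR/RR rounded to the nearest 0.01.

Reading the table with exposure as columns: a = 443 (Watch area, case), b = 1409 (Watch area, non-case), c = 336 (No watch, case), d = 382.
OR = (443·382)/(1409·336) = 169226/473424 = 0.35745
Risk in exposed = 443/1852 = 0.23920; risk in unexposed = 336/718 = 0.46797; RR = 0.51115
OR/RR = 0.35745 / 0.51115 = 0.69931
The outcome is not rare, so the OR lies further from 1 than the RR.

0.70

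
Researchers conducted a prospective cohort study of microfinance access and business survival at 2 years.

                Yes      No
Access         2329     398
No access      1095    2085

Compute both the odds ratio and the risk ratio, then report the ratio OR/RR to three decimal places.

Cells: a = 2329, b = 398, c = 1095, d = 2085.
OR = (2329·2085)/(398·1095) = 4855965/435810 = 11.14239
Risk in exposed = 2329/2727 = 0.85405; risk in unexposed = 1095/3180 = 0.34434; RR = 2.48026
OR/RR = 11.14239 / 2.48026 = 4.49243
The outcome is not rare, so the OR lies further from 1 than the RR.

4.492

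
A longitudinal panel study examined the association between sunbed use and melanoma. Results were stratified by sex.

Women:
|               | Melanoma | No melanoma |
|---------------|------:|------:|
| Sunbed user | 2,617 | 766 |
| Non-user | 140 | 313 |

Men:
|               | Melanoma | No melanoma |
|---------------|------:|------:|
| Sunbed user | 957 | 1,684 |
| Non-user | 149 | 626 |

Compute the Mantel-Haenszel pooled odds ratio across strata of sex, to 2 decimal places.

OR_MH = Σ(aᵢdᵢ/nᵢ) / Σ(bᵢcᵢ/nᵢ), where nᵢ is the stratum total.
Stratum 1 (Women): n = 3836; a·d/n = 2617·313/3836 = 213.5352; b·c/n = 766·140/3836 = 27.9562
Stratum 2 (Men): n = 3416; a·d/n = 957·626/3416 = 175.3753; b·c/n = 1684·149/3416 = 73.4532
OR_MH = (213.5352 + 175.3753) / (27.9562 + 73.4532) = 388.9105 / 101.4094 = 3.83505

3.84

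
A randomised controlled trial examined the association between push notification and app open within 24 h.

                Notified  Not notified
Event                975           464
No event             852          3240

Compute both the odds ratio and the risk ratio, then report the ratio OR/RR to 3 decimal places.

Reading the table with exposure as columns: a = 975 (Notified, case), b = 852 (Notified, non-case), c = 464 (Not notified, case), d = 3240.
OR = (975·3240)/(852·464) = 3159000/395328 = 7.99083
Risk in exposed = 975/1827 = 0.53366; risk in unexposed = 464/3704 = 0.12527; RR = 4.26009
OR/RR = 7.99083 / 4.26009 = 1.87574
The outcome is not rare, so the OR lies further from 1 than the RR.

1.876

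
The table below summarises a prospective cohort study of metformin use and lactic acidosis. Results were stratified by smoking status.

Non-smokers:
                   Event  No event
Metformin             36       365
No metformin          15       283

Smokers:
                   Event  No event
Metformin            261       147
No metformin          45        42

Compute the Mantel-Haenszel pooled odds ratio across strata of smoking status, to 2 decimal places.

1.73

OR_MH = Σ(aᵢdᵢ/nᵢ) / Σ(bᵢcᵢ/nᵢ), where nᵢ is the stratum total.
Stratum 1 (Non-smokers): n = 699; a·d/n = 36·283/699 = 14.5751; b·c/n = 365·15/699 = 7.8326
Stratum 2 (Smokers): n = 495; a·d/n = 261·42/495 = 22.1455; b·c/n = 147·45/495 = 13.3636
OR_MH = (14.5751 + 22.1455) / (7.8326 + 13.3636) = 36.7206 / 21.1963 = 1.73241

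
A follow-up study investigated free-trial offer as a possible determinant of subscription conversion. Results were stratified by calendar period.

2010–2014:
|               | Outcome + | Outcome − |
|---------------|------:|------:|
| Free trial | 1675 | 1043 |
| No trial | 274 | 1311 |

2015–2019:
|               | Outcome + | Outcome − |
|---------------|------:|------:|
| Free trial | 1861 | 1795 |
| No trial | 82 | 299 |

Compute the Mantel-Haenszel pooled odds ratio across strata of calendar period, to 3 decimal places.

OR_MH = Σ(aᵢdᵢ/nᵢ) / Σ(bᵢcᵢ/nᵢ), where nᵢ is the stratum total.
Stratum 1 (2010–2014): n = 4303; a·d/n = 1675·1311/4303 = 510.3242; b·c/n = 1043·274/4303 = 66.4146
Stratum 2 (2015–2019): n = 4037; a·d/n = 1861·299/4037 = 137.8348; b·c/n = 1795·82/4037 = 36.4602
OR_MH = (510.3242 + 137.8348) / (66.4146 + 36.4602) = 648.1590 / 102.8748 = 6.30046

6.300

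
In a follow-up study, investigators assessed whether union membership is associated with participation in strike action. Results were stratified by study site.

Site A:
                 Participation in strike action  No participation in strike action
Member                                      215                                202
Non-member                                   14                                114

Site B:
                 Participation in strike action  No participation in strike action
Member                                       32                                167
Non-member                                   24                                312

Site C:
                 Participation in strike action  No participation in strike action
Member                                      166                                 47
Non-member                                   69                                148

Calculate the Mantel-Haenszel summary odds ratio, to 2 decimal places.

OR_MH = Σ(aᵢdᵢ/nᵢ) / Σ(bᵢcᵢ/nᵢ), where nᵢ is the stratum total.
Stratum 1 (Site A): n = 545; a·d/n = 215·114/545 = 44.9725; b·c/n = 202·14/545 = 5.1890
Stratum 2 (Site B): n = 535; a·d/n = 32·312/535 = 18.6617; b·c/n = 167·24/535 = 7.4916
Stratum 3 (Site C): n = 430; a·d/n = 166·148/430 = 57.1349; b·c/n = 47·69/430 = 7.5419
OR_MH = (44.9725 + 18.6617 + 57.1349) / (5.1890 + 7.4916 + 7.5419) = 120.7690 / 20.2224 = 5.97203

5.97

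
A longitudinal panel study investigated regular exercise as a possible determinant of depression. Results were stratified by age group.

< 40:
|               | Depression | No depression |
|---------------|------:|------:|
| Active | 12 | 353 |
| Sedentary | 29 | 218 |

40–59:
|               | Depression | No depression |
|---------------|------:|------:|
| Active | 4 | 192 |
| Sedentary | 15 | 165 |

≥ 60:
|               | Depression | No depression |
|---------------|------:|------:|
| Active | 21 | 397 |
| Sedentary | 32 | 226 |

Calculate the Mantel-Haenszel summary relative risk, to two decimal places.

0.33

RR_MH = Σ(aᵢ·n₀ᵢ/nᵢ) / Σ(cᵢ·n₁ᵢ/nᵢ), with n₁ᵢ = aᵢ+bᵢ (exposed), n₀ᵢ = cᵢ+dᵢ (unexposed), nᵢ = n₁ᵢ+n₀ᵢ.
Stratum 1 (< 40): n₁ = 365, n₀ = 247, n = 612; a·n₀/n = 12·247/612 = 4.8431; c·n₁/n = 29·365/612 = 17.2958
Stratum 2 (40–59): n₁ = 196, n₀ = 180, n = 376; a·n₀/n = 4·180/376 = 1.9149; c·n₁/n = 15·196/376 = 7.8191
Stratum 3 (≥ 60): n₁ = 418, n₀ = 258, n = 676; a·n₀/n = 21·258/676 = 8.0148; c·n₁/n = 32·418/676 = 19.7870
RR_MH = (4.8431 + 1.9149 + 8.0148) / (17.2958 + 7.8191 + 19.7870) = 14.7728 / 44.9019 = 0.32900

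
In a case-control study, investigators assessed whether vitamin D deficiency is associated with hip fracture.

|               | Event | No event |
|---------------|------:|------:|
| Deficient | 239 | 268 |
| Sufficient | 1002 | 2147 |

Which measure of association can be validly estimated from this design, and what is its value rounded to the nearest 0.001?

1.911

Cells: a = 239, b = 268, c = 1002, d = 2147.
This is a case-control study: participants were sampled on outcome status, so risks in the source population cannot be estimated directly — relative risk is not valid here. The odds ratio is the appropriate measure.
OR = (a·d)/(b·c) = (239 × 2147) / (268 × 1002) = 513133 / 268536 = 1.91085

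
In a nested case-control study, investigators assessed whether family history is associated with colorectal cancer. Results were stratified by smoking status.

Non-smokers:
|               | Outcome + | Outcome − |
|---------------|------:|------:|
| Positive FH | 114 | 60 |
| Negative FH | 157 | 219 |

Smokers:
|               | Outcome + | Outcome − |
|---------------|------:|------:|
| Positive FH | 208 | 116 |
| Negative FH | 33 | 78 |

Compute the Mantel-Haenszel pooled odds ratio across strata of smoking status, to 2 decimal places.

3.19

OR_MH = Σ(aᵢdᵢ/nᵢ) / Σ(bᵢcᵢ/nᵢ), where nᵢ is the stratum total.
Stratum 1 (Non-smokers): n = 550; a·d/n = 114·219/550 = 45.3927; b·c/n = 60·157/550 = 17.1273
Stratum 2 (Smokers): n = 435; a·d/n = 208·78/435 = 37.2966; b·c/n = 116·33/435 = 8.8000
OR_MH = (45.3927 + 37.2966) / (17.1273 + 8.8000) = 82.6893 / 25.9273 = 3.18928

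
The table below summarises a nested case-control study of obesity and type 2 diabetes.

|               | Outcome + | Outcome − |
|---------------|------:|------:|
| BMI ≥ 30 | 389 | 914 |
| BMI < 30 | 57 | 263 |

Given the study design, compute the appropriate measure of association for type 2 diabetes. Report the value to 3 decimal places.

1.964

Cells: a = 389, b = 914, c = 57, d = 263.
This is a nested case-control study: participants were sampled on outcome status, so risks in the source population cannot be estimated directly — relative risk is not valid here. The odds ratio is the appropriate measure.
OR = (a·d)/(b·c) = (389 × 263) / (914 × 57) = 102307 / 52098 = 1.96374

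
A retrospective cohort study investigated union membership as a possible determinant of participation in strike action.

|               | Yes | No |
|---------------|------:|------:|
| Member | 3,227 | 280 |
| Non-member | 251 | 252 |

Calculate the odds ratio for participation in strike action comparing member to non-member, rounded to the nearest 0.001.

11.571

Cells: a = 3227, b = 280, c = 251, d = 252.
OR = (a·d)/(b·c) = (3227 × 252) / (280 × 251) = 813204 / 70280 = 11.57092
The odds of participation in strike action are about 11.57 times as high in the member group.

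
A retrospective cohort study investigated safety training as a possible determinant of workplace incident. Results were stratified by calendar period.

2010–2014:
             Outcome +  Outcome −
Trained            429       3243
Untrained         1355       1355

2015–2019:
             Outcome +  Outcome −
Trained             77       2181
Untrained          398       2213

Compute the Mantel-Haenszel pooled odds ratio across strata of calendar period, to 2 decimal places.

0.15

OR_MH = Σ(aᵢdᵢ/nᵢ) / Σ(bᵢcᵢ/nᵢ), where nᵢ is the stratum total.
Stratum 1 (2010–2014): n = 6382; a·d/n = 429·1355/6382 = 91.0835; b·c/n = 3243·1355/6382 = 688.5404
Stratum 2 (2015–2019): n = 4869; a·d/n = 77·2213/4869 = 34.9971; b·c/n = 2181·398/4869 = 178.2785
OR_MH = (91.0835 + 34.9971) / (688.5404 + 178.2785) = 126.0806 / 866.8189 = 0.14545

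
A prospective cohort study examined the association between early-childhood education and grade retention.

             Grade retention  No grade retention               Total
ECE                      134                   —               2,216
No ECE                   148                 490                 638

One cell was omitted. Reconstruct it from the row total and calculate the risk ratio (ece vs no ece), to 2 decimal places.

The missing cell is in the exposed row: 2216 − 134 = 2082.
So a = 134, b = 2082, c = 148, d = 490.
RR = [a/(a+b)] / [c/(c+d)] = (134/2216) / (148/638) = 0.06047/0.23197 = 0.26067

0.26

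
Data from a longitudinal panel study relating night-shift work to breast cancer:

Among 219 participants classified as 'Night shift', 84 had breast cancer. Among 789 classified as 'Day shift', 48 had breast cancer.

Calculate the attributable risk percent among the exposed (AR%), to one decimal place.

From the description: a = 84, b = 135, c = 48, d = 741.
Risk in exposed = 84/219 = 0.38356; risk in unexposed = 48/789 = 0.06084.
RR = 0.38356/0.06084 = 6.30479
AR% = (RR − 1)/RR × 100 = (6.30479 − 1)/6.30479 × 100 = 84.1391%

84.1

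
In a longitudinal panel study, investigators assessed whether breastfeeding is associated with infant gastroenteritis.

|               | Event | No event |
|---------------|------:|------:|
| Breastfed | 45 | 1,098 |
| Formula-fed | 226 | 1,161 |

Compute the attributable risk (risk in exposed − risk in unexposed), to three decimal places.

Cells: a = 45, b = 1098, c = 226, d = 1161.
Risk in exposed = 45/1143 = 0.039370; risk in unexposed = 226/1387 = 0.162942.
Risk difference = 0.039370 − 0.162942 = -0.123572

-0.124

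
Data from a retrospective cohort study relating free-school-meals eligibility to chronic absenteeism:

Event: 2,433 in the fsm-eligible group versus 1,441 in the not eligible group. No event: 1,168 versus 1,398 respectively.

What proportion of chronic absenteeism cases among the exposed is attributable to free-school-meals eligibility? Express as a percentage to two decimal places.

24.88

From the description: a = 2433, b = 1168, c = 1441, d = 1398.
Risk in exposed = 2433/3601 = 0.67565; risk in unexposed = 1441/2839 = 0.50757.
RR = 0.67565/0.50757 = 1.33113
AR% = (RR − 1)/RR × 100 = (1.33113 − 1)/1.33113 × 100 = 24.8758%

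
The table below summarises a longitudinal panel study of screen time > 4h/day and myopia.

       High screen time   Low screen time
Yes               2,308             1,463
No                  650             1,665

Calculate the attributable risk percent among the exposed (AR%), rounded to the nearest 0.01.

Reading the table with exposure as columns: a = 2308 (High screen time, case), b = 650 (High screen time, non-case), c = 1463 (Low screen time, case), d = 1665.
Risk in exposed = 2308/2958 = 0.78026; risk in unexposed = 1463/3128 = 0.46771.
RR = 0.78026/0.46771 = 1.66825
AR% = (RR − 1)/RR × 100 = (1.66825 − 1)/1.66825 × 100 = 40.0568%

40.06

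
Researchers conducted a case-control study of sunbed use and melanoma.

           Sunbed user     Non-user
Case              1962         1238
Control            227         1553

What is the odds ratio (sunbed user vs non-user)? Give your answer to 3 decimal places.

Reading the table with exposure as columns: a = 1962 (Sunbed user, case), b = 227 (Sunbed user, non-case), c = 1238 (Non-user, case), d = 1553.
OR = (a·d)/(b·c) = (1962 × 1553) / (227 × 1238) = 3046986 / 281026 = 10.84236
The odds of melanoma are about 10.84 times as high in the sunbed user group.

10.842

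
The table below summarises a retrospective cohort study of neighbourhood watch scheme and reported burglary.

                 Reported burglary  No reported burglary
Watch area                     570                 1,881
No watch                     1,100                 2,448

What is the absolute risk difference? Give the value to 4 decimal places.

Cells: a = 570, b = 1881, c = 1100, d = 2448.
Risk in exposed = 570/2451 = 0.232558; risk in unexposed = 1100/3548 = 0.310034.
Risk difference = 0.232558 − 0.310034 = -0.077476

-0.0775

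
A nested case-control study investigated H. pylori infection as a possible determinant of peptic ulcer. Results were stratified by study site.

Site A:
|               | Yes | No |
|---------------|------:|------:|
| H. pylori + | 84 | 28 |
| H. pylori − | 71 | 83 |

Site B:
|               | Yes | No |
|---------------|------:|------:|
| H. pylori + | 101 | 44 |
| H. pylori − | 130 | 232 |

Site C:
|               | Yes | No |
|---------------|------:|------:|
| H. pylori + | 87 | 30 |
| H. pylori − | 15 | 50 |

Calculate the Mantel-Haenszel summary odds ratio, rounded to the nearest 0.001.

OR_MH = Σ(aᵢdᵢ/nᵢ) / Σ(bᵢcᵢ/nᵢ), where nᵢ is the stratum total.
Stratum 1 (Site A): n = 266; a·d/n = 84·83/266 = 26.2105; b·c/n = 28·71/266 = 7.4737
Stratum 2 (Site B): n = 507; a·d/n = 101·232/507 = 46.2170; b·c/n = 44·130/507 = 11.2821
Stratum 3 (Site C): n = 182; a·d/n = 87·50/182 = 23.9011; b·c/n = 30·15/182 = 2.4725
OR_MH = (26.2105 + 46.2170 + 23.9011) / (7.4737 + 11.2821 + 2.4725) = 96.3286 / 21.2283 = 4.53775

4.538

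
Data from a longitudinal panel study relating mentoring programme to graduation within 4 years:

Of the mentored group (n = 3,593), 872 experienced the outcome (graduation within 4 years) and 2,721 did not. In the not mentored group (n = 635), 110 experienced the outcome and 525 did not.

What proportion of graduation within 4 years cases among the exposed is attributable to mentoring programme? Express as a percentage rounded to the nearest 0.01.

28.62

From the description: a = 872, b = 2721, c = 110, d = 525.
Risk in exposed = 872/3593 = 0.24269; risk in unexposed = 110/635 = 0.17323.
RR = 0.24269/0.17323 = 1.40101
AR% = (RR − 1)/RR × 100 = (1.40101 − 1)/1.40101 × 100 = 28.6228%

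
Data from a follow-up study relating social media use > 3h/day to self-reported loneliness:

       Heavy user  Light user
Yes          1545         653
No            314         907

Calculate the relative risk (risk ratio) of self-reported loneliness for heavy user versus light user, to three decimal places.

1.985

Reading the table with exposure as columns: a = 1545 (Heavy user, case), b = 314 (Heavy user, non-case), c = 653 (Light user, case), d = 907.
Risk in exposed = 1545/1859 = 0.83109; risk in unexposed = 653/1560 = 0.41859.
RR = 0.83109 / 0.41859 = 1.98546
The risk among the exposed is 1.99 times that among the unexposed.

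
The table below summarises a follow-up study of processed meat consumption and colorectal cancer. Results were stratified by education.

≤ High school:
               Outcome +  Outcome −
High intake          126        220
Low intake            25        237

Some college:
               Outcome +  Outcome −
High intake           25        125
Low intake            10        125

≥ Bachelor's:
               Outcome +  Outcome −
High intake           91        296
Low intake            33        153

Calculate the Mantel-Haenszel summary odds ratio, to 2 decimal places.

OR_MH = Σ(aᵢdᵢ/nᵢ) / Σ(bᵢcᵢ/nᵢ), where nᵢ is the stratum total.
Stratum 1 (≤ High school): n = 608; a·d/n = 126·237/608 = 49.1151; b·c/n = 220·25/608 = 9.0461
Stratum 2 (Some college): n = 285; a·d/n = 25·125/285 = 10.9649; b·c/n = 125·10/285 = 4.3860
Stratum 3 (≥ Bachelor's): n = 573; a·d/n = 91·153/573 = 24.2984; b·c/n = 296·33/573 = 17.0471
OR_MH = (49.1151 + 10.9649 + 24.2984) / (9.0461 + 4.3860 + 17.0471) = 84.3785 / 30.4791 = 2.76840

2.77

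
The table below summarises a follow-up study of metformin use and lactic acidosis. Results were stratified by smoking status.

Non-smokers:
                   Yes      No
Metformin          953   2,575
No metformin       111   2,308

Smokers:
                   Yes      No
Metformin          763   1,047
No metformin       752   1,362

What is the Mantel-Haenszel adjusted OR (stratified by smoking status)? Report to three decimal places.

OR_MH = Σ(aᵢdᵢ/nᵢ) / Σ(bᵢcᵢ/nᵢ), where nᵢ is the stratum total.
Stratum 1 (Non-smokers): n = 5947; a·d/n = 953·2308/5947 = 369.8544; b·c/n = 2575·111/5947 = 48.0620
Stratum 2 (Smokers): n = 3924; a·d/n = 763·1362/3924 = 264.8333; b·c/n = 1047·752/3924 = 200.6483
OR_MH = (369.8544 + 264.8333) / (48.0620 + 200.6483) = 634.6877 / 248.7104 = 2.55191

2.552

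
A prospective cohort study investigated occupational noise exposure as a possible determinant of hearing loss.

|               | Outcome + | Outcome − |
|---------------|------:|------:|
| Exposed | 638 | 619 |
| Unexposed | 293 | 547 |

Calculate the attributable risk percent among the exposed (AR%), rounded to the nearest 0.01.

31.28

Cells: a = 638, b = 619, c = 293, d = 547.
Risk in exposed = 638/1257 = 0.50756; risk in unexposed = 293/840 = 0.34881.
RR = 0.50756/0.34881 = 1.45511
AR% = (RR − 1)/RR × 100 = (1.45511 − 1)/1.45511 × 100 = 31.2769%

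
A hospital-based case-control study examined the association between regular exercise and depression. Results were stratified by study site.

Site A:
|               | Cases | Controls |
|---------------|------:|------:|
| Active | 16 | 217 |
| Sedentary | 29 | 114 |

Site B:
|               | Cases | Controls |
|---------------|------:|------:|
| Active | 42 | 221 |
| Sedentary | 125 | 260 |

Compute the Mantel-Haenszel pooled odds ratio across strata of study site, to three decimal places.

0.366

OR_MH = Σ(aᵢdᵢ/nᵢ) / Σ(bᵢcᵢ/nᵢ), where nᵢ is the stratum total.
Stratum 1 (Site A): n = 376; a·d/n = 16·114/376 = 4.8511; b·c/n = 217·29/376 = 16.7367
Stratum 2 (Site B): n = 648; a·d/n = 42·260/648 = 16.8519; b·c/n = 221·125/648 = 42.6312
OR_MH = (4.8511 + 16.8519) / (16.7367 + 42.6312) = 21.7029 / 59.3679 = 0.36557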